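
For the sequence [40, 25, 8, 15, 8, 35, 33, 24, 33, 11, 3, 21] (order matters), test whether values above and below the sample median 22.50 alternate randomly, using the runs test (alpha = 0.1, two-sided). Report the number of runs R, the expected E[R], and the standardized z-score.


Step 1: Compute median = 22.50; label A = above, B = below.
Labels in order: AABBBAAAABBB  (n_A = 6, n_B = 6)
Step 2: Count runs R = 4.
Step 3: Under H0 (random ordering), E[R] = 2*n_A*n_B/(n_A+n_B) + 1 = 2*6*6/12 + 1 = 7.0000.
        Var[R] = 2*n_A*n_B*(2*n_A*n_B - n_A - n_B) / ((n_A+n_B)^2 * (n_A+n_B-1)) = 4320/1584 = 2.7273.
        SD[R] = 1.6514.
Step 4: Continuity-corrected z = (R + 0.5 - E[R]) / SD[R] = (4 + 0.5 - 7.0000) / 1.6514 = -1.5138.
Step 5: Two-sided p-value via normal approximation = 2*(1 - Phi(|z|)) = 0.130070.
Step 6: alpha = 0.1. fail to reject H0.

R = 4, z = -1.5138, p = 0.130070, fail to reject H0.


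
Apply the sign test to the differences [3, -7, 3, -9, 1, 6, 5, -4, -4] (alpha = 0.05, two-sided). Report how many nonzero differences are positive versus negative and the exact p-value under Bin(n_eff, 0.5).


Step 1: Discard zero differences. Original n = 9; n_eff = number of nonzero differences = 9.
Nonzero differences (with sign): +3, -7, +3, -9, +1, +6, +5, -4, -4
Step 2: Count signs: positive = 5, negative = 4.
Step 3: Under H0: P(positive) = 0.5, so the number of positives S ~ Bin(9, 0.5).
Step 4: Two-sided exact p-value = sum of Bin(9,0.5) probabilities at or below the observed probability = 1.000000.
Step 5: alpha = 0.05. fail to reject H0.

n_eff = 9, pos = 5, neg = 4, p = 1.000000, fail to reject H0.


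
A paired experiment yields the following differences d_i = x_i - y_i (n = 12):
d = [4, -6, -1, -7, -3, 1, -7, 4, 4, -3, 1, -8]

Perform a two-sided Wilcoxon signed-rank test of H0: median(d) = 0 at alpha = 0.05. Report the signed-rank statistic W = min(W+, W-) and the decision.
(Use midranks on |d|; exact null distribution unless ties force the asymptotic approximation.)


Step 1: Drop any zero differences (none here) and take |d_i|.
|d| = [4, 6, 1, 7, 3, 1, 7, 4, 4, 3, 1, 8]
Step 2: Midrank |d_i| (ties get averaged ranks).
ranks: |4|->7, |6|->9, |1|->2, |7|->10.5, |3|->4.5, |1|->2, |7|->10.5, |4|->7, |4|->7, |3|->4.5, |1|->2, |8|->12
Step 3: Attach original signs; sum ranks with positive sign and with negative sign.
W+ = 7 + 2 + 7 + 7 + 2 = 25
W- = 9 + 2 + 10.5 + 4.5 + 10.5 + 4.5 + 12 = 53
(Check: W+ + W- = 78 should equal n(n+1)/2 = 78.)
Step 4: Test statistic W = min(W+, W-) = 25.
Step 5: Ties in |d|, so use the tie-corrected normal approximation.
        E[W] = n(n+1)/4 = 12*13/4 = 39.
        Tie groups: |d|=1 (t=3), |d|=3 (t=2), |d|=4 (t=3), |d|=7 (t=2); sum(t^3 - t) = 60.
        Var[W] = n(n+1)(2n+1)/24 - sum(t^3-t)/48 = 3900/24 - 60/48 = 161.25.
        z = (W - E[W]) / sqrt(Var[W]) = (25 - 39) / 12.6984 = -1.1025.
        Two-sided p = 2*Phi(z) = 0.270245.
Step 6: alpha = 0.05. fail to reject H0.

W+ = 25, W- = 53, W = min = 25, p = 0.270245, fail to reject H0.


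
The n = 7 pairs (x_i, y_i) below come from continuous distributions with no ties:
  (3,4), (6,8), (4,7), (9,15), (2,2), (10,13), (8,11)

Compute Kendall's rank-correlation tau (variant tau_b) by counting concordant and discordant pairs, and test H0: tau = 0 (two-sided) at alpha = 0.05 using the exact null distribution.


Step 1: Enumerate the 21 unordered pairs (i,j) with i<j and classify each by sign(x_j-x_i) * sign(y_j-y_i).
  (1,2):dx=+3,dy=+4->C; (1,3):dx=+1,dy=+3->C; (1,4):dx=+6,dy=+11->C; (1,5):dx=-1,dy=-2->C
  (1,6):dx=+7,dy=+9->C; (1,7):dx=+5,dy=+7->C; (2,3):dx=-2,dy=-1->C; (2,4):dx=+3,dy=+7->C
  (2,5):dx=-4,dy=-6->C; (2,6):dx=+4,dy=+5->C; (2,7):dx=+2,dy=+3->C; (3,4):dx=+5,dy=+8->C
  (3,5):dx=-2,dy=-5->C; (3,6):dx=+6,dy=+6->C; (3,7):dx=+4,dy=+4->C; (4,5):dx=-7,dy=-13->C
  (4,6):dx=+1,dy=-2->D; (4,7):dx=-1,dy=-4->C; (5,6):dx=+8,dy=+11->C; (5,7):dx=+6,dy=+9->C
  (6,7):dx=-2,dy=-2->C
Step 2: C = 20, D = 1, total pairs = 21.
Step 3: tau = (C - D)/(n(n-1)/2) = (20 - 1)/21 = 0.904762.
Step 4: Exact two-sided p-value (enumerate n! = 5040 permutations of y under H0): p = 0.002778.
Step 5: alpha = 0.05. reject H0.

tau_b = 0.9048 (C=20, D=1), p = 0.002778, reject H0.


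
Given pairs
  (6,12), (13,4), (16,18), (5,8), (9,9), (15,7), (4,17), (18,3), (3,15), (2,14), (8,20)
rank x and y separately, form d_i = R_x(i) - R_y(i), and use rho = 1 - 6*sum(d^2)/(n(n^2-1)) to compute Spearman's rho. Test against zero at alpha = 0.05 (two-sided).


Step 1: Rank x and y separately (midranks; no ties here).
rank(x): 6->5, 13->8, 16->10, 5->4, 9->7, 15->9, 4->3, 18->11, 3->2, 2->1, 8->6
rank(y): 12->6, 4->2, 18->10, 8->4, 9->5, 7->3, 17->9, 3->1, 15->8, 14->7, 20->11
Step 2: d_i = R_x(i) - R_y(i); compute d_i^2.
  (5-6)^2=1, (8-2)^2=36, (10-10)^2=0, (4-4)^2=0, (7-5)^2=4, (9-3)^2=36, (3-9)^2=36, (11-1)^2=100, (2-8)^2=36, (1-7)^2=36, (6-11)^2=25
sum(d^2) = 310.
Step 3: rho = 1 - 6*310 / (11*(11^2 - 1)) = 1 - 1860/1320 = -0.409091.
Step 4: Under H0, t = rho * sqrt((n-2)/(1-rho^2)) = -1.3450 ~ t(9).
Step 5: Two-sided p-value from the t-distribution with 9 df = 0.211545.
Step 6: alpha = 0.05. fail to reject H0.

rho = -0.4091, p = 0.211545, fail to reject H0 at alpha = 0.05.


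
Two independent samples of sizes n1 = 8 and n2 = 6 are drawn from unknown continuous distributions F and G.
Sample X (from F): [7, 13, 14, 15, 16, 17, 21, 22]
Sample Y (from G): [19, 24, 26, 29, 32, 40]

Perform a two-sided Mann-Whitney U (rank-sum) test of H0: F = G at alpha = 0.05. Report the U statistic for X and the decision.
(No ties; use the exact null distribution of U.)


Step 1: Combine and sort all 14 observations; assign midranks.
sorted (value, group): (7,X), (13,X), (14,X), (15,X), (16,X), (17,X), (19,Y), (21,X), (22,X), (24,Y), (26,Y), (29,Y), (32,Y), (40,Y)
ranks: 7->1, 13->2, 14->3, 15->4, 16->5, 17->6, 19->7, 21->8, 22->9, 24->10, 26->11, 29->12, 32->13, 40->14
Step 2: Rank sum for X: R1 = 1 + 2 + 3 + 4 + 5 + 6 + 8 + 9 = 38.
Step 3: U_X = R1 - n1(n1+1)/2 = 38 - 8*9/2 = 38 - 36 = 2.
       U_Y = n1*n2 - U_X = 48 - 2 = 46.
Step 4: No ties, so the exact null distribution of U (based on enumerating the C(14,8) = 3003 equally likely rank assignments) gives the two-sided p-value.
Step 5: p-value = 0.002664; compare to alpha = 0.05. reject H0.

U_X = 2, p = 0.002664, reject H0 at alpha = 0.05.


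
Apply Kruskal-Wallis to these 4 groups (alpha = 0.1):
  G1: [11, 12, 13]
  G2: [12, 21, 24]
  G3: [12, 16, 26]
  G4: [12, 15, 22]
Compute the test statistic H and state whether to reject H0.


Step 1: Combine all N = 12 observations and assign midranks.
sorted (value, group, rank): (11,G1,1), (12,G1,3.5), (12,G2,3.5), (12,G3,3.5), (12,G4,3.5), (13,G1,6), (15,G4,7), (16,G3,8), (21,G2,9), (22,G4,10), (24,G2,11), (26,G3,12)
Step 2: Sum ranks within each group.
R_1 = 10.5 (n_1 = 3)
R_2 = 23.5 (n_2 = 3)
R_3 = 23.5 (n_3 = 3)
R_4 = 20.5 (n_4 = 3)
Step 3: H = 12/(N(N+1)) * sum(R_i^2/n_i) - 3(N+1)
     = 12/(12*13) * (10.5^2/3 + 23.5^2/3 + 23.5^2/3 + 20.5^2/3) - 3*13
     = 0.076923 * 545 - 39
     = 2.923077.
Step 4: Ties present; correction factor C = 1 - 60/(12^3 - 12) = 0.965035. Corrected H = 2.923077 / 0.965035 = 3.028986.
Step 5: Under H0, H ~ chi^2(3); p-value = 0.387178.
Step 6: alpha = 0.1. fail to reject H0.

H = 3.0290, df = 3, p = 0.387178, fail to reject H0.


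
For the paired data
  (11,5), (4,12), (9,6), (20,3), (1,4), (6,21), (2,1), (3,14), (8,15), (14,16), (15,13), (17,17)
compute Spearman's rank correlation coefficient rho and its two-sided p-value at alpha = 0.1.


Step 1: Rank x and y separately (midranks; no ties here).
rank(x): 11->8, 4->4, 9->7, 20->12, 1->1, 6->5, 2->2, 3->3, 8->6, 14->9, 15->10, 17->11
rank(y): 5->4, 12->6, 6->5, 3->2, 4->3, 21->12, 1->1, 14->8, 15->9, 16->10, 13->7, 17->11
Step 2: d_i = R_x(i) - R_y(i); compute d_i^2.
  (8-4)^2=16, (4-6)^2=4, (7-5)^2=4, (12-2)^2=100, (1-3)^2=4, (5-12)^2=49, (2-1)^2=1, (3-8)^2=25, (6-9)^2=9, (9-10)^2=1, (10-7)^2=9, (11-11)^2=0
sum(d^2) = 222.
Step 3: rho = 1 - 6*222 / (12*(12^2 - 1)) = 1 - 1332/1716 = 0.223776.
Step 4: Under H0, t = rho * sqrt((n-2)/(1-rho^2)) = 0.7261 ~ t(10).
Step 5: Two-sided p-value from the t-distribution with 10 df = 0.484452.
Step 6: alpha = 0.1. fail to reject H0.

rho = 0.2238, p = 0.484452, fail to reject H0 at alpha = 0.1.


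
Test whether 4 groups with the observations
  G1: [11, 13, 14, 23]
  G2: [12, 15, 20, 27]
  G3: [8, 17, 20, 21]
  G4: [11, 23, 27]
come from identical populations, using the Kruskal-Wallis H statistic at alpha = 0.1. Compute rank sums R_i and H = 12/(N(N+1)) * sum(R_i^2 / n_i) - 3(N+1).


Step 1: Combine all N = 15 observations and assign midranks.
sorted (value, group, rank): (8,G3,1), (11,G1,2.5), (11,G4,2.5), (12,G2,4), (13,G1,5), (14,G1,6), (15,G2,7), (17,G3,8), (20,G2,9.5), (20,G3,9.5), (21,G3,11), (23,G1,12.5), (23,G4,12.5), (27,G2,14.5), (27,G4,14.5)
Step 2: Sum ranks within each group.
R_1 = 26 (n_1 = 4)
R_2 = 35 (n_2 = 4)
R_3 = 29.5 (n_3 = 4)
R_4 = 29.5 (n_4 = 3)
Step 3: H = 12/(N(N+1)) * sum(R_i^2/n_i) - 3(N+1)
     = 12/(15*16) * (26^2/4 + 35^2/4 + 29.5^2/4 + 29.5^2/3) - 3*16
     = 0.050000 * 982.896 - 48
     = 1.144792.
Step 4: Ties present; correction factor C = 1 - 24/(15^3 - 15) = 0.992857. Corrected H = 1.144792 / 0.992857 = 1.153028.
Step 5: Under H0, H ~ chi^2(3); p-value = 0.764291.
Step 6: alpha = 0.1. fail to reject H0.

H = 1.1530, df = 3, p = 0.764291, fail to reject H0.


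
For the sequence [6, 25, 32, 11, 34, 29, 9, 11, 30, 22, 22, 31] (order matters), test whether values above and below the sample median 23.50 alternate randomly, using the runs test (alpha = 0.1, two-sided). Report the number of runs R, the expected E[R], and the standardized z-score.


Step 1: Compute median = 23.50; label A = above, B = below.
Labels in order: BAABAABBABBA  (n_A = 6, n_B = 6)
Step 2: Count runs R = 8.
Step 3: Under H0 (random ordering), E[R] = 2*n_A*n_B/(n_A+n_B) + 1 = 2*6*6/12 + 1 = 7.0000.
        Var[R] = 2*n_A*n_B*(2*n_A*n_B - n_A - n_B) / ((n_A+n_B)^2 * (n_A+n_B-1)) = 4320/1584 = 2.7273.
        SD[R] = 1.6514.
Step 4: Continuity-corrected z = (R - 0.5 - E[R]) / SD[R] = (8 - 0.5 - 7.0000) / 1.6514 = 0.3028.
Step 5: Two-sided p-value via normal approximation = 2*(1 - Phi(|z|)) = 0.762069.
Step 6: alpha = 0.1. fail to reject H0.

R = 8, z = 0.3028, p = 0.762069, fail to reject H0.


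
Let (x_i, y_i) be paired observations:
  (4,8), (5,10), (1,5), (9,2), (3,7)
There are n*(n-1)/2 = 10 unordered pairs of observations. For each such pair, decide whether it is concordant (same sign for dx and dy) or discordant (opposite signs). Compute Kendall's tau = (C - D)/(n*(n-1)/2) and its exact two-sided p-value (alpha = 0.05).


Step 1: Enumerate the 10 unordered pairs (i,j) with i<j and classify each by sign(x_j-x_i) * sign(y_j-y_i).
  (1,2):dx=+1,dy=+2->C; (1,3):dx=-3,dy=-3->C; (1,4):dx=+5,dy=-6->D; (1,5):dx=-1,dy=-1->C
  (2,3):dx=-4,dy=-5->C; (2,4):dx=+4,dy=-8->D; (2,5):dx=-2,dy=-3->C; (3,4):dx=+8,dy=-3->D
  (3,5):dx=+2,dy=+2->C; (4,5):dx=-6,dy=+5->D
Step 2: C = 6, D = 4, total pairs = 10.
Step 3: tau = (C - D)/(n(n-1)/2) = (6 - 4)/10 = 0.200000.
Step 4: Exact two-sided p-value (enumerate n! = 120 permutations of y under H0): p = 0.816667.
Step 5: alpha = 0.05. fail to reject H0.

tau_b = 0.2000 (C=6, D=4), p = 0.816667, fail to reject H0.


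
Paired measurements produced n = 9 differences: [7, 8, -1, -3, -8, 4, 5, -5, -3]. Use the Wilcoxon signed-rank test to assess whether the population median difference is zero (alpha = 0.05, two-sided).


Step 1: Drop any zero differences (none here) and take |d_i|.
|d| = [7, 8, 1, 3, 8, 4, 5, 5, 3]
Step 2: Midrank |d_i| (ties get averaged ranks).
ranks: |7|->7, |8|->8.5, |1|->1, |3|->2.5, |8|->8.5, |4|->4, |5|->5.5, |5|->5.5, |3|->2.5
Step 3: Attach original signs; sum ranks with positive sign and with negative sign.
W+ = 7 + 8.5 + 4 + 5.5 = 25
W- = 1 + 2.5 + 8.5 + 5.5 + 2.5 = 20
(Check: W+ + W- = 45 should equal n(n+1)/2 = 45.)
Step 4: Test statistic W = min(W+, W-) = 20.
Step 5: Ties in |d|, so use the tie-corrected normal approximation.
        E[W] = n(n+1)/4 = 9*10/4 = 22.5.
        Tie groups: |d|=3 (t=2), |d|=5 (t=2), |d|=8 (t=2); sum(t^3 - t) = 18.
        Var[W] = n(n+1)(2n+1)/24 - sum(t^3-t)/48 = 1710/24 - 18/48 = 70.875.
        z = (W - E[W]) / sqrt(Var[W]) = (20 - 22.5) / 8.4187 = -0.2970.
        Two-sided p = 2*Phi(z) = 0.766499.
Step 6: alpha = 0.05. fail to reject H0.

W+ = 25, W- = 20, W = min = 20, p = 0.766499, fail to reject H0.


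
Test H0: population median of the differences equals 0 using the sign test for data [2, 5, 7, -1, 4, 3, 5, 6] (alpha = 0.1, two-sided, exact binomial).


Step 1: Discard zero differences. Original n = 8; n_eff = number of nonzero differences = 8.
Nonzero differences (with sign): +2, +5, +7, -1, +4, +3, +5, +6
Step 2: Count signs: positive = 7, negative = 1.
Step 3: Under H0: P(positive) = 0.5, so the number of positives S ~ Bin(8, 0.5).
Step 4: Two-sided exact p-value = sum of Bin(8,0.5) probabilities at or below the observed probability = 0.070312.
Step 5: alpha = 0.1. reject H0.

n_eff = 8, pos = 7, neg = 1, p = 0.070312, reject H0.


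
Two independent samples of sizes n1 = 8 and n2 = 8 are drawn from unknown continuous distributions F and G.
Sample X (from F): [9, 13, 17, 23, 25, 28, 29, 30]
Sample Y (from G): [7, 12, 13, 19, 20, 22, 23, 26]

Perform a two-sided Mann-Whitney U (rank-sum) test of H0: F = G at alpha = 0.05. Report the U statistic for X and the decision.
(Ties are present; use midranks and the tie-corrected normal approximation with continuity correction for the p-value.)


Step 1: Combine and sort all 16 observations; assign midranks.
sorted (value, group): (7,Y), (9,X), (12,Y), (13,X), (13,Y), (17,X), (19,Y), (20,Y), (22,Y), (23,X), (23,Y), (25,X), (26,Y), (28,X), (29,X), (30,X)
ranks: 7->1, 9->2, 12->3, 13->4.5, 13->4.5, 17->6, 19->7, 20->8, 22->9, 23->10.5, 23->10.5, 25->12, 26->13, 28->14, 29->15, 30->16
Step 2: Rank sum for X: R1 = 2 + 4.5 + 6 + 10.5 + 12 + 14 + 15 + 16 = 80.
Step 3: U_X = R1 - n1(n1+1)/2 = 80 - 8*9/2 = 80 - 36 = 44.
       U_Y = n1*n2 - U_X = 64 - 44 = 20.
Step 4: Ties are present, so use the tie-corrected normal approximation (with continuity correction) for the p-value.
Step 5: p-value = 0.226463; compare to alpha = 0.05. fail to reject H0.

U_X = 44, p = 0.226463, fail to reject H0 at alpha = 0.05.


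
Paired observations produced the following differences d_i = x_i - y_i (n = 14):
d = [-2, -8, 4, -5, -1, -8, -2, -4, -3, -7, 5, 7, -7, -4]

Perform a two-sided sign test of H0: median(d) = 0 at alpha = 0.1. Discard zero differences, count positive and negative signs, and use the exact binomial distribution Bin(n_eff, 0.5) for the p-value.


Step 1: Discard zero differences. Original n = 14; n_eff = number of nonzero differences = 14.
Nonzero differences (with sign): -2, -8, +4, -5, -1, -8, -2, -4, -3, -7, +5, +7, -7, -4
Step 2: Count signs: positive = 3, negative = 11.
Step 3: Under H0: P(positive) = 0.5, so the number of positives S ~ Bin(14, 0.5).
Step 4: Two-sided exact p-value = sum of Bin(14,0.5) probabilities at or below the observed probability = 0.057373.
Step 5: alpha = 0.1. reject H0.

n_eff = 14, pos = 3, neg = 11, p = 0.057373, reject H0.


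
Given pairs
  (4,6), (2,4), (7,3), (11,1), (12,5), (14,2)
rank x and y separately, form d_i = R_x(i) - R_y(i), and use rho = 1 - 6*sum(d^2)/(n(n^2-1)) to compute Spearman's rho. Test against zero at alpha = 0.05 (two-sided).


Step 1: Rank x and y separately (midranks; no ties here).
rank(x): 4->2, 2->1, 7->3, 11->4, 12->5, 14->6
rank(y): 6->6, 4->4, 3->3, 1->1, 5->5, 2->2
Step 2: d_i = R_x(i) - R_y(i); compute d_i^2.
  (2-6)^2=16, (1-4)^2=9, (3-3)^2=0, (4-1)^2=9, (5-5)^2=0, (6-2)^2=16
sum(d^2) = 50.
Step 3: rho = 1 - 6*50 / (6*(6^2 - 1)) = 1 - 300/210 = -0.428571.
Step 4: Under H0, t = rho * sqrt((n-2)/(1-rho^2)) = -0.9487 ~ t(4).
Step 5: Two-sided p-value from the t-distribution with 4 df = 0.396501.
Step 6: alpha = 0.05. fail to reject H0.

rho = -0.4286, p = 0.396501, fail to reject H0 at alpha = 0.05.


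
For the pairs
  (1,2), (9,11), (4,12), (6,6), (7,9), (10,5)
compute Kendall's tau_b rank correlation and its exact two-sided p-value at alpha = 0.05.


Step 1: Enumerate the 15 unordered pairs (i,j) with i<j and classify each by sign(x_j-x_i) * sign(y_j-y_i).
  (1,2):dx=+8,dy=+9->C; (1,3):dx=+3,dy=+10->C; (1,4):dx=+5,dy=+4->C; (1,5):dx=+6,dy=+7->C
  (1,6):dx=+9,dy=+3->C; (2,3):dx=-5,dy=+1->D; (2,4):dx=-3,dy=-5->C; (2,5):dx=-2,dy=-2->C
  (2,6):dx=+1,dy=-6->D; (3,4):dx=+2,dy=-6->D; (3,5):dx=+3,dy=-3->D; (3,6):dx=+6,dy=-7->D
  (4,5):dx=+1,dy=+3->C; (4,6):dx=+4,dy=-1->D; (5,6):dx=+3,dy=-4->D
Step 2: C = 8, D = 7, total pairs = 15.
Step 3: tau = (C - D)/(n(n-1)/2) = (8 - 7)/15 = 0.066667.
Step 4: Exact two-sided p-value (enumerate n! = 720 permutations of y under H0): p = 1.000000.
Step 5: alpha = 0.05. fail to reject H0.

tau_b = 0.0667 (C=8, D=7), p = 1.000000, fail to reject H0.


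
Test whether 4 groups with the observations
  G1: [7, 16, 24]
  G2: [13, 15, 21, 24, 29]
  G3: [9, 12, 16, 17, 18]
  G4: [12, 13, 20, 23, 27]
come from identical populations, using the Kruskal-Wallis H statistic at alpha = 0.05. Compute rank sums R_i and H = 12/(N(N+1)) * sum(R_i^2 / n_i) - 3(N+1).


Step 1: Combine all N = 18 observations and assign midranks.
sorted (value, group, rank): (7,G1,1), (9,G3,2), (12,G3,3.5), (12,G4,3.5), (13,G2,5.5), (13,G4,5.5), (15,G2,7), (16,G1,8.5), (16,G3,8.5), (17,G3,10), (18,G3,11), (20,G4,12), (21,G2,13), (23,G4,14), (24,G1,15.5), (24,G2,15.5), (27,G4,17), (29,G2,18)
Step 2: Sum ranks within each group.
R_1 = 25 (n_1 = 3)
R_2 = 59 (n_2 = 5)
R_3 = 35 (n_3 = 5)
R_4 = 52 (n_4 = 5)
Step 3: H = 12/(N(N+1)) * sum(R_i^2/n_i) - 3(N+1)
     = 12/(18*19) * (25^2/3 + 59^2/5 + 35^2/5 + 52^2/5) - 3*19
     = 0.035088 * 1690.33 - 57
     = 2.309942.
Step 4: Ties present; correction factor C = 1 - 24/(18^3 - 18) = 0.995872. Corrected H = 2.309942 / 0.995872 = 2.319516.
Step 5: Under H0, H ~ chi^2(3); p-value = 0.508792.
Step 6: alpha = 0.05. fail to reject H0.

H = 2.3195, df = 3, p = 0.508792, fail to reject H0.


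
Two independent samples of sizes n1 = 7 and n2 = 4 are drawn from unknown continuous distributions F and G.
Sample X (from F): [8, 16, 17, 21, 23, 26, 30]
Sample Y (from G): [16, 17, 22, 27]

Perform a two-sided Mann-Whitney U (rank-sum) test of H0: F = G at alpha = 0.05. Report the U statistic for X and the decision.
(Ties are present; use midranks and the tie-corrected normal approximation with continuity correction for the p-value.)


Step 1: Combine and sort all 11 observations; assign midranks.
sorted (value, group): (8,X), (16,X), (16,Y), (17,X), (17,Y), (21,X), (22,Y), (23,X), (26,X), (27,Y), (30,X)
ranks: 8->1, 16->2.5, 16->2.5, 17->4.5, 17->4.5, 21->6, 22->7, 23->8, 26->9, 27->10, 30->11
Step 2: Rank sum for X: R1 = 1 + 2.5 + 4.5 + 6 + 8 + 9 + 11 = 42.
Step 3: U_X = R1 - n1(n1+1)/2 = 42 - 7*8/2 = 42 - 28 = 14.
       U_Y = n1*n2 - U_X = 28 - 14 = 14.
Step 4: Ties are present, so use the tie-corrected normal approximation (with continuity correction) for the p-value.
Step 5: p-value = 1.000000; compare to alpha = 0.05. fail to reject H0.

U_X = 14, p = 1.000000, fail to reject H0 at alpha = 0.05.


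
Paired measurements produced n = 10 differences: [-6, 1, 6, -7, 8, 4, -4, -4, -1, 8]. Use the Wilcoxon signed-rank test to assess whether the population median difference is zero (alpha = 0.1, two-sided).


Step 1: Drop any zero differences (none here) and take |d_i|.
|d| = [6, 1, 6, 7, 8, 4, 4, 4, 1, 8]
Step 2: Midrank |d_i| (ties get averaged ranks).
ranks: |6|->6.5, |1|->1.5, |6|->6.5, |7|->8, |8|->9.5, |4|->4, |4|->4, |4|->4, |1|->1.5, |8|->9.5
Step 3: Attach original signs; sum ranks with positive sign and with negative sign.
W+ = 1.5 + 6.5 + 9.5 + 4 + 9.5 = 31
W- = 6.5 + 8 + 4 + 4 + 1.5 = 24
(Check: W+ + W- = 55 should equal n(n+1)/2 = 55.)
Step 4: Test statistic W = min(W+, W-) = 24.
Step 5: Ties in |d|, so use the tie-corrected normal approximation.
        E[W] = n(n+1)/4 = 10*11/4 = 27.5.
        Tie groups: |d|=1 (t=2), |d|=4 (t=3), |d|=6 (t=2), |d|=8 (t=2); sum(t^3 - t) = 42.
        Var[W] = n(n+1)(2n+1)/24 - sum(t^3-t)/48 = 2310/24 - 42/48 = 95.375.
        z = (W - E[W]) / sqrt(Var[W]) = (24 - 27.5) / 9.7660 = -0.3584.
        Two-sided p = 2*Phi(z) = 0.720055.
Step 6: alpha = 0.1. fail to reject H0.

W+ = 31, W- = 24, W = min = 24, p = 0.720055, fail to reject H0.


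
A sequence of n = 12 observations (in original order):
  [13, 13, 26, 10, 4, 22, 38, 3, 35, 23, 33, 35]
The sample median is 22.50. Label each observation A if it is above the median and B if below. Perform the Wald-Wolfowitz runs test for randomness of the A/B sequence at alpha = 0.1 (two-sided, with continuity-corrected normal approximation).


Step 1: Compute median = 22.50; label A = above, B = below.
Labels in order: BBABBBABAAAA  (n_A = 6, n_B = 6)
Step 2: Count runs R = 6.
Step 3: Under H0 (random ordering), E[R] = 2*n_A*n_B/(n_A+n_B) + 1 = 2*6*6/12 + 1 = 7.0000.
        Var[R] = 2*n_A*n_B*(2*n_A*n_B - n_A - n_B) / ((n_A+n_B)^2 * (n_A+n_B-1)) = 4320/1584 = 2.7273.
        SD[R] = 1.6514.
Step 4: Continuity-corrected z = (R + 0.5 - E[R]) / SD[R] = (6 + 0.5 - 7.0000) / 1.6514 = -0.3028.
Step 5: Two-sided p-value via normal approximation = 2*(1 - Phi(|z|)) = 0.762069.
Step 6: alpha = 0.1. fail to reject H0.

R = 6, z = -0.3028, p = 0.762069, fail to reject H0.


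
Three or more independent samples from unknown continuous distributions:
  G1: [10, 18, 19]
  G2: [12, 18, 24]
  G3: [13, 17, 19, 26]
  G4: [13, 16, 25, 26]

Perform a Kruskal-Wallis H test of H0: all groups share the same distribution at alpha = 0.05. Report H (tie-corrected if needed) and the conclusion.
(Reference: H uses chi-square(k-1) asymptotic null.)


Step 1: Combine all N = 14 observations and assign midranks.
sorted (value, group, rank): (10,G1,1), (12,G2,2), (13,G3,3.5), (13,G4,3.5), (16,G4,5), (17,G3,6), (18,G1,7.5), (18,G2,7.5), (19,G1,9.5), (19,G3,9.5), (24,G2,11), (25,G4,12), (26,G3,13.5), (26,G4,13.5)
Step 2: Sum ranks within each group.
R_1 = 18 (n_1 = 3)
R_2 = 20.5 (n_2 = 3)
R_3 = 32.5 (n_3 = 4)
R_4 = 34 (n_4 = 4)
Step 3: H = 12/(N(N+1)) * sum(R_i^2/n_i) - 3(N+1)
     = 12/(14*15) * (18^2/3 + 20.5^2/3 + 32.5^2/4 + 34^2/4) - 3*15
     = 0.057143 * 801.146 - 45
     = 0.779762.
Step 4: Ties present; correction factor C = 1 - 24/(14^3 - 14) = 0.991209. Corrected H = 0.779762 / 0.991209 = 0.786678.
Step 5: Under H0, H ~ chi^2(3); p-value = 0.852651.
Step 6: alpha = 0.05. fail to reject H0.

H = 0.7867, df = 3, p = 0.852651, fail to reject H0.


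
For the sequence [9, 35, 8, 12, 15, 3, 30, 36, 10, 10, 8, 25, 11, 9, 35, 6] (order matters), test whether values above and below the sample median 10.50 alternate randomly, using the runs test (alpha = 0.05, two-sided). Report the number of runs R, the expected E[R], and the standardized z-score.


Step 1: Compute median = 10.50; label A = above, B = below.
Labels in order: BABAABAABBBAABAB  (n_A = 8, n_B = 8)
Step 2: Count runs R = 11.
Step 3: Under H0 (random ordering), E[R] = 2*n_A*n_B/(n_A+n_B) + 1 = 2*8*8/16 + 1 = 9.0000.
        Var[R] = 2*n_A*n_B*(2*n_A*n_B - n_A - n_B) / ((n_A+n_B)^2 * (n_A+n_B-1)) = 14336/3840 = 3.7333.
        SD[R] = 1.9322.
Step 4: Continuity-corrected z = (R - 0.5 - E[R]) / SD[R] = (11 - 0.5 - 9.0000) / 1.9322 = 0.7763.
Step 5: Two-sided p-value via normal approximation = 2*(1 - Phi(|z|)) = 0.437558.
Step 6: alpha = 0.05. fail to reject H0.

R = 11, z = 0.7763, p = 0.437558, fail to reject H0.


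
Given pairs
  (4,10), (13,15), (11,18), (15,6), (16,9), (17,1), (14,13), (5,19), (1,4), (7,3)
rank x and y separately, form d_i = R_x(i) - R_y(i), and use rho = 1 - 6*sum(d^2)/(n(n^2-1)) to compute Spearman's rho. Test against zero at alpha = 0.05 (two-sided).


Step 1: Rank x and y separately (midranks; no ties here).
rank(x): 4->2, 13->6, 11->5, 15->8, 16->9, 17->10, 14->7, 5->3, 1->1, 7->4
rank(y): 10->6, 15->8, 18->9, 6->4, 9->5, 1->1, 13->7, 19->10, 4->3, 3->2
Step 2: d_i = R_x(i) - R_y(i); compute d_i^2.
  (2-6)^2=16, (6-8)^2=4, (5-9)^2=16, (8-4)^2=16, (9-5)^2=16, (10-1)^2=81, (7-7)^2=0, (3-10)^2=49, (1-3)^2=4, (4-2)^2=4
sum(d^2) = 206.
Step 3: rho = 1 - 6*206 / (10*(10^2 - 1)) = 1 - 1236/990 = -0.248485.
Step 4: Under H0, t = rho * sqrt((n-2)/(1-rho^2)) = -0.7256 ~ t(8).
Step 5: Two-sided p-value from the t-distribution with 8 df = 0.488776.
Step 6: alpha = 0.05. fail to reject H0.

rho = -0.2485, p = 0.488776, fail to reject H0 at alpha = 0.05.


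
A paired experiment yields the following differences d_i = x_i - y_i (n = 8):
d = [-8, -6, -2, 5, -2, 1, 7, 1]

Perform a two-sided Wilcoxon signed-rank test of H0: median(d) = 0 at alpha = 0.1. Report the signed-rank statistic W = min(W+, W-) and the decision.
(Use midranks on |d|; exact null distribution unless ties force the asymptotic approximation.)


Step 1: Drop any zero differences (none here) and take |d_i|.
|d| = [8, 6, 2, 5, 2, 1, 7, 1]
Step 2: Midrank |d_i| (ties get averaged ranks).
ranks: |8|->8, |6|->6, |2|->3.5, |5|->5, |2|->3.5, |1|->1.5, |7|->7, |1|->1.5
Step 3: Attach original signs; sum ranks with positive sign and with negative sign.
W+ = 5 + 1.5 + 7 + 1.5 = 15
W- = 8 + 6 + 3.5 + 3.5 = 21
(Check: W+ + W- = 36 should equal n(n+1)/2 = 36.)
Step 4: Test statistic W = min(W+, W-) = 15.
Step 5: Ties in |d|, so use the tie-corrected normal approximation.
        E[W] = n(n+1)/4 = 8*9/4 = 18.
        Tie groups: |d|=1 (t=2), |d|=2 (t=2); sum(t^3 - t) = 12.
        Var[W] = n(n+1)(2n+1)/24 - sum(t^3-t)/48 = 1224/24 - 12/48 = 50.75.
        z = (W - E[W]) / sqrt(Var[W]) = (15 - 18) / 7.1239 = -0.4211.
        Two-sided p = 2*Phi(z) = 0.673669.
Step 6: alpha = 0.1. fail to reject H0.

W+ = 15, W- = 21, W = min = 15, p = 0.673669, fail to reject H0.


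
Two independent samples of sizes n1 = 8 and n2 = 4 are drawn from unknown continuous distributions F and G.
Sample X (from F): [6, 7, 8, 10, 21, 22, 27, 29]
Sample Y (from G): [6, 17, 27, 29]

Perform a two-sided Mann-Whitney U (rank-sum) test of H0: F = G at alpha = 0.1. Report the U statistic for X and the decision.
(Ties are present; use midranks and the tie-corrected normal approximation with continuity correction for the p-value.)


Step 1: Combine and sort all 12 observations; assign midranks.
sorted (value, group): (6,X), (6,Y), (7,X), (8,X), (10,X), (17,Y), (21,X), (22,X), (27,X), (27,Y), (29,X), (29,Y)
ranks: 6->1.5, 6->1.5, 7->3, 8->4, 10->5, 17->6, 21->7, 22->8, 27->9.5, 27->9.5, 29->11.5, 29->11.5
Step 2: Rank sum for X: R1 = 1.5 + 3 + 4 + 5 + 7 + 8 + 9.5 + 11.5 = 49.5.
Step 3: U_X = R1 - n1(n1+1)/2 = 49.5 - 8*9/2 = 49.5 - 36 = 13.5.
       U_Y = n1*n2 - U_X = 32 - 13.5 = 18.5.
Step 4: Ties are present, so use the tie-corrected normal approximation (with continuity correction) for the p-value.
Step 5: p-value = 0.732743; compare to alpha = 0.1. fail to reject H0.

U_X = 13.5, p = 0.732743, fail to reject H0 at alpha = 0.1.


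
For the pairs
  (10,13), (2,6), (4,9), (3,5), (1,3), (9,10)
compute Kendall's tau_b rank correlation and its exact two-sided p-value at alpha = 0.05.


Step 1: Enumerate the 15 unordered pairs (i,j) with i<j and classify each by sign(x_j-x_i) * sign(y_j-y_i).
  (1,2):dx=-8,dy=-7->C; (1,3):dx=-6,dy=-4->C; (1,4):dx=-7,dy=-8->C; (1,5):dx=-9,dy=-10->C
  (1,6):dx=-1,dy=-3->C; (2,3):dx=+2,dy=+3->C; (2,4):dx=+1,dy=-1->D; (2,5):dx=-1,dy=-3->C
  (2,6):dx=+7,dy=+4->C; (3,4):dx=-1,dy=-4->C; (3,5):dx=-3,dy=-6->C; (3,6):dx=+5,dy=+1->C
  (4,5):dx=-2,dy=-2->C; (4,6):dx=+6,dy=+5->C; (5,6):dx=+8,dy=+7->C
Step 2: C = 14, D = 1, total pairs = 15.
Step 3: tau = (C - D)/(n(n-1)/2) = (14 - 1)/15 = 0.866667.
Step 4: Exact two-sided p-value (enumerate n! = 720 permutations of y under H0): p = 0.016667.
Step 5: alpha = 0.05. reject H0.

tau_b = 0.8667 (C=14, D=1), p = 0.016667, reject H0.


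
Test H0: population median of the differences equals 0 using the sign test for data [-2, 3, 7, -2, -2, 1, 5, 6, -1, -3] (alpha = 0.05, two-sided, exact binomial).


Step 1: Discard zero differences. Original n = 10; n_eff = number of nonzero differences = 10.
Nonzero differences (with sign): -2, +3, +7, -2, -2, +1, +5, +6, -1, -3
Step 2: Count signs: positive = 5, negative = 5.
Step 3: Under H0: P(positive) = 0.5, so the number of positives S ~ Bin(10, 0.5).
Step 4: Two-sided exact p-value = sum of Bin(10,0.5) probabilities at or below the observed probability = 1.000000.
Step 5: alpha = 0.05. fail to reject H0.

n_eff = 10, pos = 5, neg = 5, p = 1.000000, fail to reject H0.


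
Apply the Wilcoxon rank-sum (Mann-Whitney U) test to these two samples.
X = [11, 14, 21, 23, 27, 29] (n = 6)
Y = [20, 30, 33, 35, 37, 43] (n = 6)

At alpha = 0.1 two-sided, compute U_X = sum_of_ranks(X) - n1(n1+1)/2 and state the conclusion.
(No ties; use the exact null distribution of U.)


Step 1: Combine and sort all 12 observations; assign midranks.
sorted (value, group): (11,X), (14,X), (20,Y), (21,X), (23,X), (27,X), (29,X), (30,Y), (33,Y), (35,Y), (37,Y), (43,Y)
ranks: 11->1, 14->2, 20->3, 21->4, 23->5, 27->6, 29->7, 30->8, 33->9, 35->10, 37->11, 43->12
Step 2: Rank sum for X: R1 = 1 + 2 + 4 + 5 + 6 + 7 = 25.
Step 3: U_X = R1 - n1(n1+1)/2 = 25 - 6*7/2 = 25 - 21 = 4.
       U_Y = n1*n2 - U_X = 36 - 4 = 32.
Step 4: No ties, so the exact null distribution of U (based on enumerating the C(12,6) = 924 equally likely rank assignments) gives the two-sided p-value.
Step 5: p-value = 0.025974; compare to alpha = 0.1. reject H0.

U_X = 4, p = 0.025974, reject H0 at alpha = 0.1.


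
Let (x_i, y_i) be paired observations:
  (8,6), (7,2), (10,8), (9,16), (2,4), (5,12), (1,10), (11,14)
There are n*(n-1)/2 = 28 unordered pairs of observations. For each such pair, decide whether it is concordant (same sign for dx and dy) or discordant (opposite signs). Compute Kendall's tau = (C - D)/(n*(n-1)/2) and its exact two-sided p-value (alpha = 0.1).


Step 1: Enumerate the 28 unordered pairs (i,j) with i<j and classify each by sign(x_j-x_i) * sign(y_j-y_i).
  (1,2):dx=-1,dy=-4->C; (1,3):dx=+2,dy=+2->C; (1,4):dx=+1,dy=+10->C; (1,5):dx=-6,dy=-2->C
  (1,6):dx=-3,dy=+6->D; (1,7):dx=-7,dy=+4->D; (1,8):dx=+3,dy=+8->C; (2,3):dx=+3,dy=+6->C
  (2,4):dx=+2,dy=+14->C; (2,5):dx=-5,dy=+2->D; (2,6):dx=-2,dy=+10->D; (2,7):dx=-6,dy=+8->D
  (2,8):dx=+4,dy=+12->C; (3,4):dx=-1,dy=+8->D; (3,5):dx=-8,dy=-4->C; (3,6):dx=-5,dy=+4->D
  (3,7):dx=-9,dy=+2->D; (3,8):dx=+1,dy=+6->C; (4,5):dx=-7,dy=-12->C; (4,6):dx=-4,dy=-4->C
  (4,7):dx=-8,dy=-6->C; (4,8):dx=+2,dy=-2->D; (5,6):dx=+3,dy=+8->C; (5,7):dx=-1,dy=+6->D
  (5,8):dx=+9,dy=+10->C; (6,7):dx=-4,dy=-2->C; (6,8):dx=+6,dy=+2->C; (7,8):dx=+10,dy=+4->C
Step 2: C = 18, D = 10, total pairs = 28.
Step 3: tau = (C - D)/(n(n-1)/2) = (18 - 10)/28 = 0.285714.
Step 4: Exact two-sided p-value (enumerate n! = 40320 permutations of y under H0): p = 0.398760.
Step 5: alpha = 0.1. fail to reject H0.

tau_b = 0.2857 (C=18, D=10), p = 0.398760, fail to reject H0.


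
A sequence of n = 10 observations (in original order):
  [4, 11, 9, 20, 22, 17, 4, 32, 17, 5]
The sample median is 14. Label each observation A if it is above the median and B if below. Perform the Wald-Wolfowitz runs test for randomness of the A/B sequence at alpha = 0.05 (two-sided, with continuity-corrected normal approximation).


Step 1: Compute median = 14; label A = above, B = below.
Labels in order: BBBAAABAAB  (n_A = 5, n_B = 5)
Step 2: Count runs R = 5.
Step 3: Under H0 (random ordering), E[R] = 2*n_A*n_B/(n_A+n_B) + 1 = 2*5*5/10 + 1 = 6.0000.
        Var[R] = 2*n_A*n_B*(2*n_A*n_B - n_A - n_B) / ((n_A+n_B)^2 * (n_A+n_B-1)) = 2000/900 = 2.2222.
        SD[R] = 1.4907.
Step 4: Continuity-corrected z = (R + 0.5 - E[R]) / SD[R] = (5 + 0.5 - 6.0000) / 1.4907 = -0.3354.
Step 5: Two-sided p-value via normal approximation = 2*(1 - Phi(|z|)) = 0.737316.
Step 6: alpha = 0.05. fail to reject H0.

R = 5, z = -0.3354, p = 0.737316, fail to reject H0.


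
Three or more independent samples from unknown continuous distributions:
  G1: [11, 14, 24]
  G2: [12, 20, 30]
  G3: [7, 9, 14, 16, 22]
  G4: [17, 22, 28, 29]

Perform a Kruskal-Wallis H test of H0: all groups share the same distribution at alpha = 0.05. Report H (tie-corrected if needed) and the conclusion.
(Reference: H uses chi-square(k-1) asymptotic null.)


Step 1: Combine all N = 15 observations and assign midranks.
sorted (value, group, rank): (7,G3,1), (9,G3,2), (11,G1,3), (12,G2,4), (14,G1,5.5), (14,G3,5.5), (16,G3,7), (17,G4,8), (20,G2,9), (22,G3,10.5), (22,G4,10.5), (24,G1,12), (28,G4,13), (29,G4,14), (30,G2,15)
Step 2: Sum ranks within each group.
R_1 = 20.5 (n_1 = 3)
R_2 = 28 (n_2 = 3)
R_3 = 26 (n_3 = 5)
R_4 = 45.5 (n_4 = 4)
Step 3: H = 12/(N(N+1)) * sum(R_i^2/n_i) - 3(N+1)
     = 12/(15*16) * (20.5^2/3 + 28^2/3 + 26^2/5 + 45.5^2/4) - 3*16
     = 0.050000 * 1054.18 - 48
     = 4.708958.
Step 4: Ties present; correction factor C = 1 - 12/(15^3 - 15) = 0.996429. Corrected H = 4.708958 / 0.996429 = 4.725836.
Step 5: Under H0, H ~ chi^2(3); p-value = 0.193009.
Step 6: alpha = 0.05. fail to reject H0.

H = 4.7258, df = 3, p = 0.193009, fail to reject H0.


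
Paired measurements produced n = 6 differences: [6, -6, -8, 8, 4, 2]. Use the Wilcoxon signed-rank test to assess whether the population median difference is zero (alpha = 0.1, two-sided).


Step 1: Drop any zero differences (none here) and take |d_i|.
|d| = [6, 6, 8, 8, 4, 2]
Step 2: Midrank |d_i| (ties get averaged ranks).
ranks: |6|->3.5, |6|->3.5, |8|->5.5, |8|->5.5, |4|->2, |2|->1
Step 3: Attach original signs; sum ranks with positive sign and with negative sign.
W+ = 3.5 + 5.5 + 2 + 1 = 12
W- = 3.5 + 5.5 = 9
(Check: W+ + W- = 21 should equal n(n+1)/2 = 21.)
Step 4: Test statistic W = min(W+, W-) = 9.
Step 5: Ties in |d|, so use the tie-corrected normal approximation.
        E[W] = n(n+1)/4 = 6*7/4 = 10.5.
        Tie groups: |d|=6 (t=2), |d|=8 (t=2); sum(t^3 - t) = 12.
        Var[W] = n(n+1)(2n+1)/24 - sum(t^3-t)/48 = 546/24 - 12/48 = 22.5.
        z = (W - E[W]) / sqrt(Var[W]) = (9 - 10.5) / 4.7434 = -0.3162.
        Two-sided p = 2*Phi(z) = 0.751830.
Step 6: alpha = 0.1. fail to reject H0.

W+ = 12, W- = 9, W = min = 9, p = 0.751830, fail to reject H0.


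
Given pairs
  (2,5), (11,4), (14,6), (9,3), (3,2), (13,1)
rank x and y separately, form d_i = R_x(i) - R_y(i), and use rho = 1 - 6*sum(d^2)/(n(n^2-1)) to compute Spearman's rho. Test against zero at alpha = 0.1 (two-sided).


Step 1: Rank x and y separately (midranks; no ties here).
rank(x): 2->1, 11->4, 14->6, 9->3, 3->2, 13->5
rank(y): 5->5, 4->4, 6->6, 3->3, 2->2, 1->1
Step 2: d_i = R_x(i) - R_y(i); compute d_i^2.
  (1-5)^2=16, (4-4)^2=0, (6-6)^2=0, (3-3)^2=0, (2-2)^2=0, (5-1)^2=16
sum(d^2) = 32.
Step 3: rho = 1 - 6*32 / (6*(6^2 - 1)) = 1 - 192/210 = 0.085714.
Step 4: Under H0, t = rho * sqrt((n-2)/(1-rho^2)) = 0.1721 ~ t(4).
Step 5: Two-sided p-value from the t-distribution with 4 df = 0.871743.
Step 6: alpha = 0.1. fail to reject H0.

rho = 0.0857, p = 0.871743, fail to reject H0 at alpha = 0.1.


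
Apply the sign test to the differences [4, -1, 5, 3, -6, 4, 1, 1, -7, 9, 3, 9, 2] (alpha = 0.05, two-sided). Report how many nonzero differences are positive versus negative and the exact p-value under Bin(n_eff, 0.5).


Step 1: Discard zero differences. Original n = 13; n_eff = number of nonzero differences = 13.
Nonzero differences (with sign): +4, -1, +5, +3, -6, +4, +1, +1, -7, +9, +3, +9, +2
Step 2: Count signs: positive = 10, negative = 3.
Step 3: Under H0: P(positive) = 0.5, so the number of positives S ~ Bin(13, 0.5).
Step 4: Two-sided exact p-value = sum of Bin(13,0.5) probabilities at or below the observed probability = 0.092285.
Step 5: alpha = 0.05. fail to reject H0.

n_eff = 13, pos = 10, neg = 3, p = 0.092285, fail to reject H0.


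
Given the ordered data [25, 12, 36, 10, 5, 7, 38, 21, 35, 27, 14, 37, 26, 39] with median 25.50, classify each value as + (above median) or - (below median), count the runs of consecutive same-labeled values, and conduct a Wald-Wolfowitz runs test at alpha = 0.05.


Step 1: Compute median = 25.50; label A = above, B = below.
Labels in order: BBABBBABAABAAA  (n_A = 7, n_B = 7)
Step 2: Count runs R = 8.
Step 3: Under H0 (random ordering), E[R] = 2*n_A*n_B/(n_A+n_B) + 1 = 2*7*7/14 + 1 = 8.0000.
        Var[R] = 2*n_A*n_B*(2*n_A*n_B - n_A - n_B) / ((n_A+n_B)^2 * (n_A+n_B-1)) = 8232/2548 = 3.2308.
        SD[R] = 1.7974.
Step 4: R = E[R], so z = 0 with no continuity correction.
Step 5: Two-sided p-value via normal approximation = 2*(1 - Phi(|z|)) = 1.000000.
Step 6: alpha = 0.05. fail to reject H0.

R = 8, z = 0.0000, p = 1.000000, fail to reject H0.


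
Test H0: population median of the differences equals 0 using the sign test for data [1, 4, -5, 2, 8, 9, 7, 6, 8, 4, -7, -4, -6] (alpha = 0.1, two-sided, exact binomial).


Step 1: Discard zero differences. Original n = 13; n_eff = number of nonzero differences = 13.
Nonzero differences (with sign): +1, +4, -5, +2, +8, +9, +7, +6, +8, +4, -7, -4, -6
Step 2: Count signs: positive = 9, negative = 4.
Step 3: Under H0: P(positive) = 0.5, so the number of positives S ~ Bin(13, 0.5).
Step 4: Two-sided exact p-value = sum of Bin(13,0.5) probabilities at or below the observed probability = 0.266846.
Step 5: alpha = 0.1. fail to reject H0.

n_eff = 13, pos = 9, neg = 4, p = 0.266846, fail to reject H0.


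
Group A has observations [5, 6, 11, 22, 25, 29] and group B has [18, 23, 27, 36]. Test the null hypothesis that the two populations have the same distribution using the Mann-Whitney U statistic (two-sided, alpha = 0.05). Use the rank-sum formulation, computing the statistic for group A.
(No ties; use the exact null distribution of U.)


Step 1: Combine and sort all 10 observations; assign midranks.
sorted (value, group): (5,X), (6,X), (11,X), (18,Y), (22,X), (23,Y), (25,X), (27,Y), (29,X), (36,Y)
ranks: 5->1, 6->2, 11->3, 18->4, 22->5, 23->6, 25->7, 27->8, 29->9, 36->10
Step 2: Rank sum for X: R1 = 1 + 2 + 3 + 5 + 7 + 9 = 27.
Step 3: U_X = R1 - n1(n1+1)/2 = 27 - 6*7/2 = 27 - 21 = 6.
       U_Y = n1*n2 - U_X = 24 - 6 = 18.
Step 4: No ties, so the exact null distribution of U (based on enumerating the C(10,6) = 210 equally likely rank assignments) gives the two-sided p-value.
Step 5: p-value = 0.257143; compare to alpha = 0.05. fail to reject H0.

U_X = 6, p = 0.257143, fail to reject H0 at alpha = 0.05.


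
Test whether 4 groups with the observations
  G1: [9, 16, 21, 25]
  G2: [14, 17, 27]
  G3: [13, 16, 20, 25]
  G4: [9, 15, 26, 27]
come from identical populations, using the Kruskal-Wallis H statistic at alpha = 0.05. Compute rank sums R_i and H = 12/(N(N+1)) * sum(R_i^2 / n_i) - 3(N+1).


Step 1: Combine all N = 15 observations and assign midranks.
sorted (value, group, rank): (9,G1,1.5), (9,G4,1.5), (13,G3,3), (14,G2,4), (15,G4,5), (16,G1,6.5), (16,G3,6.5), (17,G2,8), (20,G3,9), (21,G1,10), (25,G1,11.5), (25,G3,11.5), (26,G4,13), (27,G2,14.5), (27,G4,14.5)
Step 2: Sum ranks within each group.
R_1 = 29.5 (n_1 = 4)
R_2 = 26.5 (n_2 = 3)
R_3 = 30 (n_3 = 4)
R_4 = 34 (n_4 = 4)
Step 3: H = 12/(N(N+1)) * sum(R_i^2/n_i) - 3(N+1)
     = 12/(15*16) * (29.5^2/4 + 26.5^2/3 + 30^2/4 + 34^2/4) - 3*16
     = 0.050000 * 965.646 - 48
     = 0.282292.
Step 4: Ties present; correction factor C = 1 - 24/(15^3 - 15) = 0.992857. Corrected H = 0.282292 / 0.992857 = 0.284323.
Step 5: Under H0, H ~ chi^2(3); p-value = 0.962950.
Step 6: alpha = 0.05. fail to reject H0.

H = 0.2843, df = 3, p = 0.962950, fail to reject H0.


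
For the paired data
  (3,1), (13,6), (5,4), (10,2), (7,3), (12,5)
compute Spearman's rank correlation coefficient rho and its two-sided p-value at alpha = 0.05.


Step 1: Rank x and y separately (midranks; no ties here).
rank(x): 3->1, 13->6, 5->2, 10->4, 7->3, 12->5
rank(y): 1->1, 6->6, 4->4, 2->2, 3->3, 5->5
Step 2: d_i = R_x(i) - R_y(i); compute d_i^2.
  (1-1)^2=0, (6-6)^2=0, (2-4)^2=4, (4-2)^2=4, (3-3)^2=0, (5-5)^2=0
sum(d^2) = 8.
Step 3: rho = 1 - 6*8 / (6*(6^2 - 1)) = 1 - 48/210 = 0.771429.
Step 4: Under H0, t = rho * sqrt((n-2)/(1-rho^2)) = 2.4247 ~ t(4).
Step 5: Two-sided p-value from the t-distribution with 4 df = 0.072397.
Step 6: alpha = 0.05. fail to reject H0.

rho = 0.7714, p = 0.072397, fail to reject H0 at alpha = 0.05.


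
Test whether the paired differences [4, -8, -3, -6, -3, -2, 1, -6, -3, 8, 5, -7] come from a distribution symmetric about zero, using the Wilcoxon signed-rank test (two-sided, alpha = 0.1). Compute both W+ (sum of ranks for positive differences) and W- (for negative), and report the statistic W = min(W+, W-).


Step 1: Drop any zero differences (none here) and take |d_i|.
|d| = [4, 8, 3, 6, 3, 2, 1, 6, 3, 8, 5, 7]
Step 2: Midrank |d_i| (ties get averaged ranks).
ranks: |4|->6, |8|->11.5, |3|->4, |6|->8.5, |3|->4, |2|->2, |1|->1, |6|->8.5, |3|->4, |8|->11.5, |5|->7, |7|->10
Step 3: Attach original signs; sum ranks with positive sign and with negative sign.
W+ = 6 + 1 + 11.5 + 7 = 25.5
W- = 11.5 + 4 + 8.5 + 4 + 2 + 8.5 + 4 + 10 = 52.5
(Check: W+ + W- = 78 should equal n(n+1)/2 = 78.)
Step 4: Test statistic W = min(W+, W-) = 25.5.
Step 5: Ties in |d|, so use the tie-corrected normal approximation.
        E[W] = n(n+1)/4 = 12*13/4 = 39.
        Tie groups: |d|=3 (t=3), |d|=6 (t=2), |d|=8 (t=2); sum(t^3 - t) = 36.
        Var[W] = n(n+1)(2n+1)/24 - sum(t^3-t)/48 = 3900/24 - 36/48 = 161.75.
        z = (W - E[W]) / sqrt(Var[W]) = (25.5 - 39) / 12.7181 = -1.0615.
        Two-sided p = 2*Phi(z) = 0.288472.
Step 6: alpha = 0.1. fail to reject H0.

W+ = 25.5, W- = 52.5, W = min = 25.5, p = 0.288472, fail to reject H0.
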